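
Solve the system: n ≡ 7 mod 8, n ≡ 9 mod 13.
M = 8 × 13 = 104. M₁ = 13, y₁ ≡ 5 mod 8. M₂ = 8, y₂ ≡ 5 mod 13. n = 7×13×5 + 9×8×5 ≡ 87 mod 104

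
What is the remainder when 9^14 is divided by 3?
By repeated squaring mod 3: 9^{1}≡0, 9^{2}≡0, 9^{4}≡0, 9^{8}≡0. Then 9^{14} = 9^{8+4+2} ≡ 0 × 0 × 0 ≡ 0 mod 3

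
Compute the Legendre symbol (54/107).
(54/107) = 54^{53} mod 107 = -1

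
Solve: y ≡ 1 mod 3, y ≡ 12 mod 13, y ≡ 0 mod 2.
M = 3 × 13 × 2 = 78. M₁ = 26, y₁ ≡ 2 mod 3. M₂ = 6, y₂ ≡ 11 mod 13. M₃ = 39, y₃ ≡ 1 mod 2. y = 1×26×2 + 12×6×11 + 0×39×1 ≡ 64 mod 78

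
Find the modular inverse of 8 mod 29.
Since 29 is prime, by Fermat 8^(-1) ≡ 8^{27} ≡ 11 mod 29. Verify: 8 × 11 = 88 ≡ 1 mod 29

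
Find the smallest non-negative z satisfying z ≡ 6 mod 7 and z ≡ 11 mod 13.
M = 7 × 13 = 91. M₁ = 13, y₁ ≡ 6 mod 7. M₂ = 7, y₂ ≡ 2 mod 13. z = 6×13×6 + 11×7×2 ≡ 76 mod 91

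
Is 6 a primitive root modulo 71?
6^{35} ≡ 1 mod 71 and 35 < 70, so ord_71(6) = 35 ≠ 70 and 6 is not a primitive root.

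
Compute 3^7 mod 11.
By repeated squaring (mod 11): 3^{1}≡3, 3^{2}≡9, 3^{4}≡4. Then 3^{7} = 3^{4+2+1} ≡ 4 × 9 × 3 ≡ 9 (mod 11)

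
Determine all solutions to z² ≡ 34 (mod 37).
The square roots of 34 mod 37 are 16 and 21. Verify: 16² = 256 ≡ 34 (mod 37)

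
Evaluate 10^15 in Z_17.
By repeated squaring (mod 17): 10^{1}≡10, 10^{2}≡15, 10^{4}≡4, 10^{8}≡16. Then 10^{15} = 10^{8+4+2+1} ≡ 16 × 4 × 15 × 10 ≡ 12 (mod 17)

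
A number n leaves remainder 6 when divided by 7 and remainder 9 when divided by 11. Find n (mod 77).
M = 7 × 11 = 77. M₁ = 11, y₁ ≡ 2 (mod 7). M₂ = 7, y₂ ≡ 8 (mod 11). n = 6×11×2 + 9×7×8 ≡ 20 (mod 77)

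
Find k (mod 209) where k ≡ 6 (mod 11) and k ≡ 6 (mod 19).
M = 11 × 19 = 209. M₁ = 19, y₁ ≡ 7 (mod 11). M₂ = 11, y₂ ≡ 7 (mod 19). k = 6×19×7 + 6×11×7 ≡ 6 (mod 209)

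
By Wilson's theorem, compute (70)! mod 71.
By Wilson's theorem, (70)! ≡ -1 ≡ 70 mod 71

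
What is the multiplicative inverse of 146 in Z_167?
Since 167 is prime, by Fermat 146^(-1) ≡ 146^{165} ≡ 159 (mod 167). Verify: 146 × 159 = 23214 ≡ 1 (mod 167)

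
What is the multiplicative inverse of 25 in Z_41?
Since 41 is prime, by Fermat 25^(-1) ≡ 25^{39} ≡ 23 (mod 41). Verify: 25 × 23 = 575 ≡ 1 (mod 41)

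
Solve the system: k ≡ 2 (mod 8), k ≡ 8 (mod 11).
M = 8 × 11 = 88. M₁ = 11, y₁ ≡ 3 (mod 8). M₂ = 8, y₂ ≡ 7 (mod 11). k = 2×11×3 + 8×8×7 ≡ 74 (mod 88)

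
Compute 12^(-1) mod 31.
Since 31 is prime, by Fermat 12^(-1) ≡ 12^{29} ≡ 13 mod 31. Verify: 12 × 13 = 156 ≡ 1 mod 31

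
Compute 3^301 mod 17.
Using Fermat: 3^{16} ≡ 1 (mod 17). 301 ≡ 13 (mod 16). So 3^{301} ≡ 3^{13} ≡ 12 (mod 17)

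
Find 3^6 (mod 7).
Using Fermat: 3^{6} ≡ 1 (mod 7). 6 ≡ 0 (mod 6). So 3^{6} ≡ 3^{0} ≡ 1 (mod 7)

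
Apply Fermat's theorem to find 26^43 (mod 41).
By Fermat: 26^{40} ≡ 1 (mod 41). So 26^{43} = 26^{40} · 26^{3} ≡ 26^{3} ≡ 28 (mod 41)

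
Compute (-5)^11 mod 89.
By repeated squaring mod 89: (-5)^{1}≡84, (-5)^{2}≡25, (-5)^{4}≡2, (-5)^{8}≡4. Then (-5)^{11} = (-5)^{8+2+1} ≡ 4 × 25 × 84 ≡ 34 mod 89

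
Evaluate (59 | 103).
(59/103) = 59^{51} mod 103 = 1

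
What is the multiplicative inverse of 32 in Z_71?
Since 71 is prime, by Fermat 32^(-1) ≡ 32^{69} ≡ 20 (mod 71). Verify: 32 × 20 = 640 ≡ 1 (mod 71)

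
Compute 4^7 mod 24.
By repeated squaring mod 24: 4^{1}≡4, 4^{2}≡16, 4^{4}≡16. Then 4^{7} = 4^{4+2+1} ≡ 16 × 16 × 4 ≡ 16 mod 24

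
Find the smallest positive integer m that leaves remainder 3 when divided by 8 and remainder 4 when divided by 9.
M = 8 × 9 = 72. M₁ = 9, y₁ ≡ 1 mod 8. M₂ = 8, y₂ ≡ 8 mod 9. m = 3×9×1 + 4×8×8 ≡ 67 mod 72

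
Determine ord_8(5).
Powers of 5 mod 8: 5^1≡5, 5^2≡1. So the order of 5 is 2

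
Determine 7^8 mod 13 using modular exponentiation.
By repeated squaring mod 13: 7^{1}≡7, 7^{2}≡10, 7^{4}≡9, 7^{8}≡3. So 7^{8} ≡ 3 mod 13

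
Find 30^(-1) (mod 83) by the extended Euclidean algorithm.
Extended GCD: 30(36) + 83(-13) = 1. So 30^(-1) ≡ 36 (mod 83). Verify: 30 × 36 = 1080 ≡ 1 (mod 83)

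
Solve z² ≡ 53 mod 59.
The square roots of 53 mod 59 are 17 and 42. Verify: 17² = 289 ≡ 53 mod 59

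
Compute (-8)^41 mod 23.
Using Fermat: (-8)^{22} ≡ 1 mod 23. 41 ≡ 19 mod 22. So (-8)^{41} ≡ (-8)^{19} ≡ 19 mod 23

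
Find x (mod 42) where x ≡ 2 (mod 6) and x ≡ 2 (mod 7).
M = 6 × 7 = 42. M₁ = 7, y₁ ≡ 1 (mod 6). M₂ = 6, y₂ ≡ 6 (mod 7). x = 2×7×1 + 2×6×6 ≡ 2 (mod 42)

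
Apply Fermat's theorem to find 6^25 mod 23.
By Fermat: 6^{22} ≡ 1 mod 23. So 6^{25} = 6^{22} · 6^{3} ≡ 6^{3} ≡ 9 mod 23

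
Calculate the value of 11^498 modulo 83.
Using Fermat: 11^{82} ≡ 1 (mod 83). 498 ≡ 6 (mod 82). So 11^{498} ≡ 11^{6} ≡ 9 (mod 83)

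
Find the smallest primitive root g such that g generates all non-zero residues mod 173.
g = 2. For each prime q|172: 2^{86}≡172, 2^{4}≡16, none ≡ 1, so ord_173(2) = 172 and 2 is a primitive root.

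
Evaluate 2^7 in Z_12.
By repeated squaring (mod 12): 2^{1}≡2, 2^{2}≡4, 2^{4}≡4. Then 2^{7} = 2^{4+2+1} ≡ 4 × 4 × 2 ≡ 8 (mod 12)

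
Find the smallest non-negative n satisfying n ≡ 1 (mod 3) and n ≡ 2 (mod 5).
M = 3 × 5 = 15. M₁ = 5, y₁ ≡ 2 (mod 3). M₂ = 3, y₂ ≡ 2 (mod 5). n = 1×5×2 + 2×3×2 ≡ 7 (mod 15)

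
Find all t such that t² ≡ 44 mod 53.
The square roots of 44 mod 53 are 16 and 37. Verify: 16² = 256 ≡ 44 mod 53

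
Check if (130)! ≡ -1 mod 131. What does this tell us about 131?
(130)! mod 131 = 130. Since this equals -1 mod 131, Wilson confirms 131 is prime.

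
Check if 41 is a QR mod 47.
By Euler's criterion: 41^{23} ≡ 46 (mod 47). Since this equals -1 (≡ 46), 41 is not a QR.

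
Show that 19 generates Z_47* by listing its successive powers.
19^1, 19^2, ..., 19^{46} mod 47: [19, 32, 44, 37, 45, 9, 30, 6, 20, 4, 29, 34, 35, 7, 39, 36, 26, 24, 33, 16, 22, 42, 46, 28, 15, 3, 10, 2, 38, 17, 41, 27, 43, 18, 13, 12, 40, 8, 11, 21, 23, 14, 31, 25, 5, 1]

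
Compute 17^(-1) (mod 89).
Since 89 is prime, by Fermat 17^(-1) ≡ 17^{87} ≡ 21 (mod 89). Verify: 17 × 21 = 357 ≡ 1 (mod 89)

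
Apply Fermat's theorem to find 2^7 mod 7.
By Fermat: 2^{6} ≡ 1 mod 7. So 2^{7} = 2^{6} · 2^{1} ≡ 2^{1} ≡ 2 mod 7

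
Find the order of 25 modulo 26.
Powers of 25 mod 26: 25^1≡25, 25^2≡1. Order = 2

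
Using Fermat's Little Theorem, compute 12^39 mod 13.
By Fermat: 12^{12} ≡ 1 (mod 13). 39 = 3×12 + 3. So 12^{39} ≡ 12^{3} ≡ 12 (mod 13)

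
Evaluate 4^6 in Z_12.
By repeated squaring (mod 12): 4^{1}≡4, 4^{2}≡4, 4^{4}≡4. Then 4^{6} = 4^{4+2} ≡ 4 × 4 ≡ 4 (mod 12)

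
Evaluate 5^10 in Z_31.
By repeated squaring mod 31: 5^{1}≡5, 5^{2}≡25, 5^{4}≡5, 5^{8}≡25. Then 5^{10} = 5^{8+2} ≡ 25 × 25 ≡ 5 mod 31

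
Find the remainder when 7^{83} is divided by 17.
By Fermat: 7^{16} ≡ 1 (mod 17). 83 = 5×16 + 3. So 7^{83} ≡ 7^{3} ≡ 3 (mod 17)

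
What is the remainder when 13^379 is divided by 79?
Using Fermat: 13^{78} ≡ 1 (mod 79). 379 ≡ 67 (mod 78). So 13^{379} ≡ 13^{67} ≡ 16 (mod 79)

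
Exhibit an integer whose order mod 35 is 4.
8 has order 4 mod 35 since 8^{4} ≡ 1 mod 35 and no smaller power works.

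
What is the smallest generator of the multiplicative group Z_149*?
g = 2. For each prime q|148: 2^{74}≡148, 2^{4}≡16, none ≡ 1, so ord_149(2) = 148 and 2 is a primitive root.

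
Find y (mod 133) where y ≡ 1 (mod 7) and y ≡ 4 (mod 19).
M = 7 × 19 = 133. M₁ = 19, y₁ ≡ 3 (mod 7). M₂ = 7, y₂ ≡ 11 (mod 19). y = 1×19×3 + 4×7×11 ≡ 99 (mod 133)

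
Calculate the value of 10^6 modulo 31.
By repeated squaring (mod 31): 10^{1}≡10, 10^{2}≡7, 10^{4}≡18. Then 10^{6} = 10^{4+2} ≡ 18 × 7 ≡ 2 (mod 31)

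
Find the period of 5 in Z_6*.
Powers of 5 mod 6: 5^1≡5, 5^2≡1. ord_6(5) = 2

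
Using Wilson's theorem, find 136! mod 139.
(138)! = (136)! × (137) × (138) ≡ -1 mod 139. So (136)! ≡ -1 × [(138)(137)]^(-1) ≡ 69 mod 139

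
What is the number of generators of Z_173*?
There are φ(173-1) = φ(172) = 84 primitive roots modulo 173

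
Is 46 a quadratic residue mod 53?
By Euler's criterion: 46^{26} ≡ 1 (mod 53). Since this equals 1, 46 is a QR.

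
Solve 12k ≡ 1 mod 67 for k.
Since 67 is prime, by Fermat 12^(-1) ≡ 12^{65} ≡ 28 mod 67. Verify: 12 × 28 = 336 ≡ 1 mod 67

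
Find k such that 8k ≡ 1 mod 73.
Since 73 is prime, by Fermat 8^(-1) ≡ 8^{71} ≡ 64 mod 73. Verify: 8 × 64 = 512 ≡ 1 mod 73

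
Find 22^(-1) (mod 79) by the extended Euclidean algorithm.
Extended GCD: 22(18) + 79(-5) = 1. So 22^(-1) ≡ 18 (mod 79). Verify: 22 × 18 = 396 ≡ 1 (mod 79)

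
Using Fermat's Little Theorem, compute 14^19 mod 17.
By Fermat: 14^{16} ≡ 1 (mod 17). So 14^{19} = 14^{16} · 14^{3} ≡ 14^{3} ≡ 7 (mod 17)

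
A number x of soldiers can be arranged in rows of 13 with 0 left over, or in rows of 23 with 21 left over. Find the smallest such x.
M = 13 × 23 = 299. M₁ = 23, y₁ ≡ 4 (mod 13). M₂ = 13, y₂ ≡ 16 (mod 23). x = 0×23×4 + 21×13×16 ≡ 182 (mod 299)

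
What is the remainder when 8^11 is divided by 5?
Using Fermat: 8^{4} ≡ 1 mod 5. 11 ≡ 3 mod 4. So 8^{11} ≡ 8^{3} ≡ 2 mod 5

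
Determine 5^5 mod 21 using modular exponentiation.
By repeated squaring (mod 21): 5^{1}≡5, 5^{2}≡4, 5^{4}≡16. Then 5^{5} = 5^{4+1} ≡ 16 × 5 ≡ 17 (mod 21)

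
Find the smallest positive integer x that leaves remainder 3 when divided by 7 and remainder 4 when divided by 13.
M = 7 × 13 = 91. M₁ = 13, y₁ ≡ 6 (mod 7). M₂ = 7, y₂ ≡ 2 (mod 13). x = 3×13×6 + 4×7×2 ≡ 17 (mod 91)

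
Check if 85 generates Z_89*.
85^{22} ≡ 1 (mod 89) and 22 < 88, so ord_89(85) = 22 ≠ 88 and 85 is not a primitive root.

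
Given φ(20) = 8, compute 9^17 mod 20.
By Euler: 9^{8} ≡ 1 (mod 20) since gcd(9, 20) = 1. 17 = 2×8 + 1. So 9^{17} ≡ 9^{1} ≡ 9 (mod 20)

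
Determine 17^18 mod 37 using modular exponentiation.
By repeated squaring mod 37: 17^{1}≡17, 17^{2}≡30, 17^{4}≡12, 17^{8}≡33, 17^{16}≡16. Then 17^{18} = 17^{16+2} ≡ 16 × 30 ≡ 36 mod 37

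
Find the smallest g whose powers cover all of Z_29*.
g = 2. Powers: [2, 4, 8, 16, 3, 6, 12, 24, 19, ...] generates all 28 non-zero residues.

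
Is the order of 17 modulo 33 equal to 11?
Powers of 17 mod 33: 17^1≡17, 17^2≡25, 17^3≡29, 17^4≡31, 17^5≡32, 17^6≡16, 17^7≡8, 17^8≡4, 17^9≡2, 17^10≡1. Already 17^10≡1, so the order is 10 < 11. No, the actual order is 10.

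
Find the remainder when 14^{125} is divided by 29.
By Fermat: 14^{28} ≡ 1 mod 29. 125 = 4×28 + 13. So 14^{125} ≡ 14^{13} ≡ 2 mod 29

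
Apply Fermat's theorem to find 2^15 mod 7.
By Fermat: 2^{6} ≡ 1 mod 7. 15 = 2×6 + 3. So 2^{15} ≡ 2^{3} ≡ 1 mod 7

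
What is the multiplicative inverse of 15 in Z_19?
Since 19 is prime, by Fermat 15^(-1) ≡ 15^{17} ≡ 14 (mod 19). Verify: 15 × 14 = 210 ≡ 1 (mod 19)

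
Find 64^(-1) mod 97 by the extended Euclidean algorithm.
Extended GCD: 64(47) + 97(-31) = 1. So 64^(-1) ≡ 47 mod 97. Verify: 64 × 47 = 3008 ≡ 1 mod 97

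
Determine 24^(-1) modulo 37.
Since 37 is prime, by Fermat 24^(-1) ≡ 24^{35} ≡ 17 mod 37. Verify: 24 × 17 = 408 ≡ 1 mod 37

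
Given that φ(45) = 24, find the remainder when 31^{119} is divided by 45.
By Euler: 31^{24} ≡ 1 mod 45 since gcd(31, 45) = 1. 119 = 4×24 + 23. So 31^{119} ≡ 31^{23} ≡ 16 mod 45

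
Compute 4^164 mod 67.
Using Fermat: 4^{66} ≡ 1 mod 67. 164 ≡ 32 mod 66. So 4^{164} ≡ 4^{32} ≡ 17 mod 67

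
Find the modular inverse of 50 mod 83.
Since 83 is prime, by Fermat 50^(-1) ≡ 50^{81} ≡ 5 mod 83. Verify: 50 × 5 = 250 ≡ 1 mod 83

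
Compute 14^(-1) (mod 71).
Since 71 is prime, by Fermat 14^(-1) ≡ 14^{69} ≡ 66 (mod 71). Verify: 14 × 66 = 924 ≡ 1 (mod 71)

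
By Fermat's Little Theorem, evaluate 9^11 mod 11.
By Fermat: 9^{10} ≡ 1 mod 11. So 9^{11} = 9^{10} · 9^{1} ≡ 9^{1} ≡ 9 mod 11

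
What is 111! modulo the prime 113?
(112)! = (111)! × (112) ≡ -1 (mod 113). So (111)! ≡ -1 × (112)^(-1) ≡ (-1)×(-1) = 1 (mod 113)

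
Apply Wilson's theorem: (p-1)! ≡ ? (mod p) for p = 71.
By Wilson's theorem, (70)! ≡ -1 ≡ 70 mod 71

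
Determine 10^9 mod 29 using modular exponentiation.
By repeated squaring mod 29: 10^{1}≡10, 10^{2}≡13, 10^{4}≡24, 10^{8}≡25. Then 10^{9} = 10^{8+1} ≡ 25 × 10 ≡ 18 mod 29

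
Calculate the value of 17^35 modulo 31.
Using Fermat: 17^{30} ≡ 1 mod 31. 35 ≡ 5 mod 30. So 17^{35} ≡ 17^{5} ≡ 26 mod 31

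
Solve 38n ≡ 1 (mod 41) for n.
Since 41 is prime, by Fermat 38^(-1) ≡ 38^{39} ≡ 27 (mod 41). Verify: 38 × 27 = 1026 ≡ 1 (mod 41)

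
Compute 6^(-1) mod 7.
Since 7 is prime, by Fermat 6^(-1) ≡ 6^{5} ≡ 6 mod 7. Verify: 6 × 6 = 36 ≡ 1 mod 7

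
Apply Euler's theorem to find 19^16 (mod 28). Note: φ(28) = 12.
By Euler: 19^{12} ≡ 1 (mod 28) since gcd(19, 28) = 1. 16 = 1×12 + 4. So 19^{16} ≡ 19^{4} ≡ 9 (mod 28)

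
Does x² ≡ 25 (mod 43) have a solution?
By Euler's criterion: 25^{21} ≡ 1 (mod 43). Since this equals 1, 25 is a QR.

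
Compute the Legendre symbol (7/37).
(7/37) = 7^{18} mod 37 = 1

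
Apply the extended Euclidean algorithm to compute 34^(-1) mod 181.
Extended GCD: 34(16) + 181(-3) = 1. So 34^(-1) ≡ 16 mod 181. Verify: 34 × 16 = 544 ≡ 1 mod 181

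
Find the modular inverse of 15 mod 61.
Since 61 is prime, by Fermat 15^(-1) ≡ 15^{59} ≡ 57 (mod 61). Verify: 15 × 57 = 855 ≡ 1 (mod 61)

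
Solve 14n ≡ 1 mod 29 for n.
Since 29 is prime, by Fermat 14^(-1) ≡ 14^{27} ≡ 27 mod 29. Verify: 14 × 27 = 378 ≡ 1 mod 29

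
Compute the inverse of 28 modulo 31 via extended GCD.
Extended GCD: 28(10) + 31(-9) = 1. So 28^(-1) ≡ 10 mod 31. Verify: 28 × 10 = 280 ≡ 1 mod 31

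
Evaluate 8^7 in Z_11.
By repeated squaring (mod 11): 8^{1}≡8, 8^{2}≡9, 8^{4}≡4. Then 8^{7} = 8^{4+2+1} ≡ 4 × 9 × 8 ≡ 2 (mod 11)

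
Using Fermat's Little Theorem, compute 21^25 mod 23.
By Fermat: 21^{22} ≡ 1 mod 23. So 21^{25} = 21^{22} · 21^{3} ≡ 21^{3} ≡ 15 mod 23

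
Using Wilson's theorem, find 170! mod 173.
(172)! = (170)! × (171) × (172) ≡ -1 (mod 173). So (170)! ≡ -1 × [(172)(171)]^(-1) ≡ 86 (mod 173)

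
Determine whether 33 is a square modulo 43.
By Euler's criterion: 33^{21} ≡ 42 mod 43. Since this equals -1 (≡ 42), 33 is not a QR.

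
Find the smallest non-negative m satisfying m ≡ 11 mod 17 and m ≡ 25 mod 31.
M = 17 × 31 = 527. M₁ = 31, y₁ ≡ 11 mod 17. M₂ = 17, y₂ ≡ 11 mod 31. m = 11×31×11 + 25×17×11 ≡ 521 mod 527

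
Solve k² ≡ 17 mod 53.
The square roots of 17 mod 53 are 21 and 32. Verify: 21² = 441 ≡ 17 mod 53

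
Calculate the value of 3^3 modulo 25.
3^{3} = 27 ≡ 2 (mod 25)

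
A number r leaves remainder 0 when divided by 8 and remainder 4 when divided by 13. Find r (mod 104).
M = 8 × 13 = 104. M₁ = 13, y₁ ≡ 5 (mod 8). M₂ = 8, y₂ ≡ 5 (mod 13). r = 0×13×5 + 4×8×5 ≡ 56 (mod 104)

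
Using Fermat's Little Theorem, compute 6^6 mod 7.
By Fermat's Little Theorem, 6^{6} ≡ 1 (mod 7) since 7 is prime and gcd(6, 7) = 1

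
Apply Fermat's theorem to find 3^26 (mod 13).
By Fermat: 3^{12} ≡ 1 (mod 13). 26 = 2×12 + 2. So 3^{26} ≡ 3^{2} ≡ 9 (mod 13)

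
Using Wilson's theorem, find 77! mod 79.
(78)! = (77)! × (78) ≡ -1 (mod 79). So (77)! ≡ -1 × (78)^(-1) ≡ (-1)×(-1) = 1 (mod 79)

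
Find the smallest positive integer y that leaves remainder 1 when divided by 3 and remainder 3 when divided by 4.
M = 3 × 4 = 12. M₁ = 4, y₁ ≡ 1 mod 3. M₂ = 3, y₂ ≡ 3 mod 4. y = 1×4×1 + 3×3×3 ≡ 7 mod 12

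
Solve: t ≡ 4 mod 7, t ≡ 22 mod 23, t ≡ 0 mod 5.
M = 7 × 23 × 5 = 805. M₁ = 115, y₁ ≡ 5 mod 7. M₂ = 35, y₂ ≡ 2 mod 23. M₃ = 161, y₃ ≡ 1 mod 5. t = 4×115×5 + 22×35×2 + 0×161×1 ≡ 620 mod 805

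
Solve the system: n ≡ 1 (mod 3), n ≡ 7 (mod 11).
M = 3 × 11 = 33. M₁ = 11, y₁ ≡ 2 (mod 3). M₂ = 3, y₂ ≡ 4 (mod 11). n = 1×11×2 + 7×3×4 ≡ 7 (mod 33)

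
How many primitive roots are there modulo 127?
There are φ(127-1) = φ(126) = 36 primitive roots modulo 127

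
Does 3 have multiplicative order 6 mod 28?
Powers of 3 mod 28: 3^1≡3, 3^2≡9, 3^3≡27, 3^4≡25, 3^5≡19, 3^6≡1. First k with 3^k≡1 is k=6. Yes, ord_28(3) = 6.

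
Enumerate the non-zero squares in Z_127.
QRs mod 127: {1, 2, 4, 8, 9, 11, 13, 15, 16, 17, 18, 19, 21, 22, 25, 26, 30, 31, 32, 34, 35, 36, 37, 38, 41, 42, 44, 47, 49, 50, 52, 60, 61, 62, 64, 68, 69, 70, 71, 72, 73, 74, 76, 79, 81, 82, 84, 87, 88, 94, 98, 99, 100, 103, 104, 107, 113, 115, 117, 120, 121, 122, 124}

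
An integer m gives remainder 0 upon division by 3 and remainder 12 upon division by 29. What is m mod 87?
M = 3 × 29 = 87. M₁ = 29, y₁ ≡ 2 mod 3. M₂ = 3, y₂ ≡ 10 mod 29. m = 0×29×2 + 12×3×10 ≡ 12 mod 87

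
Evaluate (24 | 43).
(24/43) = 24^{21} mod 43 = 1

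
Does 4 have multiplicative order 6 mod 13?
Powers of 4 mod 13: 4^1≡4, 4^2≡3, 4^3≡12, 4^4≡9, 4^5≡10, 4^6≡1. First k with 4^k≡1 is k=6. Yes, ord_13(4) = 6.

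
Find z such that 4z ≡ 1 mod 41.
Since 41 is prime, by Fermat 4^(-1) ≡ 4^{39} ≡ 31 mod 41. Verify: 4 × 31 = 124 ≡ 1 mod 41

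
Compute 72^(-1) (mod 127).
Since 127 is prime, by Fermat 72^(-1) ≡ 72^{125} ≡ 30 (mod 127). Verify: 72 × 30 = 2160 ≡ 1 (mod 127)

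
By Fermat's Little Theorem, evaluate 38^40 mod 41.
By Fermat's Little Theorem, 38^{40} ≡ 1 mod 41 since 41 is prime and gcd(38, 41) = 1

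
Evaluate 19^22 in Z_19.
By repeated squaring (mod 19): 19^{1}≡0, 19^{2}≡0, 19^{4}≡0, 19^{8}≡0, 19^{16}≡0. Then 19^{22} = 19^{16+4+2} ≡ 0 × 0 × 0 ≡ 0 (mod 19)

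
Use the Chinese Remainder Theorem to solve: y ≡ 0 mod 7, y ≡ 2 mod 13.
M = 7 × 13 = 91. M₁ = 13, y₁ ≡ 6 mod 7. M₂ = 7, y₂ ≡ 2 mod 13. y = 0×13×6 + 2×7×2 ≡ 28 mod 91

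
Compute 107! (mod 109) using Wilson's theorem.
(108)! = (107)! × (108) ≡ -1 (mod 109). So (107)! ≡ -1 × (108)^(-1) ≡ (-1)×(-1) = 1 (mod 109)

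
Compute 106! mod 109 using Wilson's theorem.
(108)! = (106)! × (107) × (108) ≡ -1 mod 109. So (106)! ≡ -1 × [(108)(107)]^(-1) ≡ 54 mod 109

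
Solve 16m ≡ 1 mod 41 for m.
Since 41 is prime, by Fermat 16^(-1) ≡ 16^{39} ≡ 18 mod 41. Verify: 16 × 18 = 288 ≡ 1 mod 41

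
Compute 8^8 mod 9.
By repeated squaring mod 9: 8^{1}≡8, 8^{2}≡1, 8^{4}≡1, 8^{8}≡1. So 8^{8} ≡ 1 mod 9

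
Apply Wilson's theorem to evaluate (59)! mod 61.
(60)! = (59)! × (60) ≡ -1 (mod 61). So (59)! ≡ -1 × (60)^(-1) ≡ (-1)×(-1) = 1 (mod 61)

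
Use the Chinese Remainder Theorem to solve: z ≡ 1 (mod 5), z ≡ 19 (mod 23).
M = 5 × 23 = 115. M₁ = 23, y₁ ≡ 2 (mod 5). M₂ = 5, y₂ ≡ 14 (mod 23). z = 1×23×2 + 19×5×14 ≡ 111 (mod 115)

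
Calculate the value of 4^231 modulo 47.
Using Fermat: 4^{46} ≡ 1 (mod 47). 231 ≡ 1 (mod 46). So 4^{231} ≡ 4^{1} ≡ 4 (mod 47)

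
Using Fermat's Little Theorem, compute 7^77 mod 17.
By Fermat: 7^{16} ≡ 1 (mod 17). 77 = 4×16 + 13. So 7^{77} ≡ 7^{13} ≡ 6 (mod 17)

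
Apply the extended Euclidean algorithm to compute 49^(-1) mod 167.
Extended GCD: 49(75) + 167(-22) = 1. So 49^(-1) ≡ 75 (mod 167). Verify: 49 × 75 = 3675 ≡ 1 (mod 167)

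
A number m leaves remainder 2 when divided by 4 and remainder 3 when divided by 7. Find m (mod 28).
M = 4 × 7 = 28. M₁ = 7, y₁ ≡ 3 (mod 4). M₂ = 4, y₂ ≡ 2 (mod 7). m = 2×7×3 + 3×4×2 ≡ 10 (mod 28)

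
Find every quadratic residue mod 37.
Squares in Z_37*: {1, 3, 4, 7, 9, 10, 11, 12, 16, 21, 25, 26, 27, 28, 30, 33, 34, 36}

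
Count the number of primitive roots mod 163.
There are φ(163-1) = φ(162) = 54 primitive roots modulo 163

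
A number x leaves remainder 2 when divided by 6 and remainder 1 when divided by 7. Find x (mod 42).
M = 6 × 7 = 42. M₁ = 7, y₁ ≡ 1 (mod 6). M₂ = 6, y₂ ≡ 6 (mod 7). x = 2×7×1 + 1×6×6 ≡ 8 (mod 42)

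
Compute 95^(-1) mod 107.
Since 107 is prime, by Fermat 95^(-1) ≡ 95^{105} ≡ 98 mod 107. Verify: 95 × 98 = 9310 ≡ 1 mod 107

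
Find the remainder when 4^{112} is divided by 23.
By Fermat: 4^{22} ≡ 1 mod 23. 112 = 5×22 + 2. So 4^{112} ≡ 4^{2} ≡ 16 mod 23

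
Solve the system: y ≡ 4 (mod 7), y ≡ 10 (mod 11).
M = 7 × 11 = 77. M₁ = 11, y₁ ≡ 2 (mod 7). M₂ = 7, y₂ ≡ 8 (mod 11). y = 4×11×2 + 10×7×8 ≡ 32 (mod 77)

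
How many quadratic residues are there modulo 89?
The squaring map on Z_89* is 2-to-1, so there are (88)/2 = 44 QRs.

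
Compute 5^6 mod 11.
By repeated squaring mod 11: 5^{1}≡5, 5^{2}≡3, 5^{4}≡9. Then 5^{6} = 5^{4+2} ≡ 9 × 3 ≡ 5 mod 11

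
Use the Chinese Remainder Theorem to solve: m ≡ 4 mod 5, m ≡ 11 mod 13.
M = 5 × 13 = 65. M₁ = 13, y₁ ≡ 2 mod 5. M₂ = 5, y₂ ≡ 8 mod 13. m = 4×13×2 + 11×5×8 ≡ 24 mod 65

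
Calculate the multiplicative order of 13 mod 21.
Powers of 13 mod 21: 13^1≡13, 13^2≡1. ord_21(13) = 2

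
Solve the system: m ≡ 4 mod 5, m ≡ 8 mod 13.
M = 5 × 13 = 65. M₁ = 13, y₁ ≡ 2 mod 5. M₂ = 5, y₂ ≡ 8 mod 13. m = 4×13×2 + 8×5×8 ≡ 34 mod 65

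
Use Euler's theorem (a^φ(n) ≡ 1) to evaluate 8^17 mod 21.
By Euler: 8^{12} ≡ 1 mod 21 since gcd(8, 21) = 1. 17 = 1×12 + 5. So 8^{17} ≡ 8^{5} ≡ 8 mod 21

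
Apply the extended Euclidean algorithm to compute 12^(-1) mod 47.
Extended GCD: 12(4) + 47(-1) = 1. So 12^(-1) ≡ 4 (mod 47). Verify: 12 × 4 = 48 ≡ 1 (mod 47)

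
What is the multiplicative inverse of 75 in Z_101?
Since 101 is prime, by Fermat 75^(-1) ≡ 75^{99} ≡ 66 mod 101. Verify: 75 × 66 = 4950 ≡ 1 mod 101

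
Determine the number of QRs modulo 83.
The squaring map on Z_83* is 2-to-1, so there are (82)/2 = 41 QRs.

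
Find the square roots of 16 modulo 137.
The square roots of 16 mod 137 are 133 and 4. Verify: 133² = 17689 ≡ 16 (mod 137)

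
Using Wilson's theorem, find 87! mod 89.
(88)! = (87)! × (88) ≡ -1 (mod 89). So (87)! ≡ -1 × (88)^(-1) ≡ (-1)×(-1) = 1 (mod 89)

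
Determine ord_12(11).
Powers of 11 mod 12: 11^1≡11, 11^2≡1. ord_12(11) = 2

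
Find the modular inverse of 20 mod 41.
Since 41 is prime, by Fermat 20^(-1) ≡ 20^{39} ≡ 39 (mod 41). Verify: 20 × 39 = 780 ≡ 1 (mod 41)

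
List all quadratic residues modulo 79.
Quadratic residues modulo 79: {1, 2, 4, 5, 8, 9, 10, 11, 13, 16, 18, 19, 20, 21, 22, 23, 25, 26, 31, 32, 36, 38, 40, 42, 44, 45, 46, 49, 50, 51, 52, 55, 62, 64, 65, 67, 72, 73, 76}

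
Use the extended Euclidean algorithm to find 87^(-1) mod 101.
Extended GCD: 87(36) + 101(-31) = 1. So 87^(-1) ≡ 36 mod 101. Verify: 87 × 36 = 3132 ≡ 1 mod 101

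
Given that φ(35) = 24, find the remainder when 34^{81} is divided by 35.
By Euler: 34^{24} ≡ 1 mod 35 since gcd(34, 35) = 1. 81 = 3×24 + 9. So 34^{81} ≡ 34^{9} ≡ 34 mod 35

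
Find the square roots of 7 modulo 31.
The square roots of 7 mod 31 are 10 and 21. Verify: 10² = 100 ≡ 7 mod 31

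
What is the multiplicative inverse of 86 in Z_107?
Since 107 is prime, by Fermat 86^(-1) ≡ 86^{105} ≡ 56 mod 107. Verify: 86 × 56 = 4816 ≡ 1 mod 107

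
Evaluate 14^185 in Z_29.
Using Fermat: 14^{28} ≡ 1 mod 29. 185 ≡ 17 mod 28. So 14^{185} ≡ 14^{17} ≡ 11 mod 29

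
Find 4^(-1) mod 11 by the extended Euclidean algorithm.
Extended GCD: 4(3) + 11(-1) = 1. So 4^(-1) ≡ 3 mod 11. Verify: 4 × 3 = 12 ≡ 1 mod 11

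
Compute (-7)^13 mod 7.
By repeated squaring (mod 7): (-7)^{1}≡0, (-7)^{2}≡0, (-7)^{4}≡0, (-7)^{8}≡0. Then (-7)^{13} = (-7)^{8+4+1} ≡ 0 × 0 × 0 ≡ 0 (mod 7)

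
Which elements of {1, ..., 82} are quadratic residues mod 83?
Quadratic residues modulo 83: {1, 3, 4, 7, 9, 10, 11, 12, 16, 17, 21, 23, 25, 26, 27, 28, 29, 30, 31, 33, 36, 37, 38, 40, 41, 44, 48, 49, 51, 59, 61, 63, 64, 65, 68, 69, 70, 75, 77, 78, 81}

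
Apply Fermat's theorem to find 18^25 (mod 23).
By Fermat: 18^{22} ≡ 1 (mod 23). So 18^{25} = 18^{22} · 18^{3} ≡ 18^{3} ≡ 13 (mod 23)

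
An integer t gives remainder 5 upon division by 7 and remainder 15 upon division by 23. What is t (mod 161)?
M = 7 × 23 = 161. M₁ = 23, y₁ ≡ 4 (mod 7). M₂ = 7, y₂ ≡ 10 (mod 23). t = 5×23×4 + 15×7×10 ≡ 61 (mod 161)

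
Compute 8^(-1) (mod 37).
Since 37 is prime, by Fermat 8^(-1) ≡ 8^{35} ≡ 14 (mod 37). Verify: 8 × 14 = 112 ≡ 1 (mod 37)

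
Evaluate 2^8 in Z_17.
By repeated squaring mod 17: 2^{1}≡2, 2^{2}≡4, 2^{4}≡16, 2^{8}≡1. So 2^{8} ≡ 1 mod 17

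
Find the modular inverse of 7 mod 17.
Since 17 is prime, by Fermat 7^(-1) ≡ 7^{15} ≡ 5 (mod 17). Verify: 7 × 5 = 35 ≡ 1 (mod 17)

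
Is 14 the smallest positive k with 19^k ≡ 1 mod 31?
Powers of 19 mod 31: 19^1≡19, 19^2≡20, 19^3≡8, 19^4≡28, 19^5≡5, 19^6≡2, 19^7≡7, 19^8≡9, 19^9≡16, 19^10≡25, 19^11≡10, 19^12≡4, 19^13≡14, 19^14≡18, 19^15≡1. 19^14≡18≢1, so ord ≠ 14. No, the actual order is 15.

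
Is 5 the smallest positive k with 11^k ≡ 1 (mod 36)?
Powers of 11 mod 36: 11^1≡11, 11^2≡13, 11^3≡35, 11^4≡25, 11^5≡23, 11^6≡1. 11^5≡23≢1, so ord ≠ 5. No, the actual order is 6.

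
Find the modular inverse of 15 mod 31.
Since 31 is prime, by Fermat 15^(-1) ≡ 15^{29} ≡ 29 mod 31. Verify: 15 × 29 = 435 ≡ 1 mod 31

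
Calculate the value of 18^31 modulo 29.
Using Fermat: 18^{28} ≡ 1 (mod 29). 31 ≡ 3 (mod 28). So 18^{31} ≡ 18^{3} ≡ 3 (mod 29)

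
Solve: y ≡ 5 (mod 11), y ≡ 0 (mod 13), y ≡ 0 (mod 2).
M = 11 × 13 × 2 = 286. M₁ = 26, y₁ ≡ 3 (mod 11). M₂ = 22, y₂ ≡ 3 (mod 13). M₃ = 143, y₃ ≡ 1 (mod 2). y = 5×26×3 + 0×22×3 + 0×143×1 ≡ 104 (mod 286)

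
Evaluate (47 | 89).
(47/89) = 47^{44} mod 89 = 1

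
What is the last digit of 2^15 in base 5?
Using Fermat: 2^{4} ≡ 1 (mod 5). 15 ≡ 3 (mod 4). So 2^{15} ≡ 2^{3} ≡ 3 (mod 5)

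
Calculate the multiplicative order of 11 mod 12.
Powers of 11 mod 12: 11^1≡11, 11^2≡1. Order = 2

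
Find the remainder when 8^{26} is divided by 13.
By Fermat: 8^{12} ≡ 1 mod 13. 26 = 2×12 + 2. So 8^{26} ≡ 8^{2} ≡ 12 mod 13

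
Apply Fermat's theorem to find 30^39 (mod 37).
By Fermat: 30^{36} ≡ 1 (mod 37). So 30^{39} = 30^{36} · 30^{3} ≡ 30^{3} ≡ 27 (mod 37)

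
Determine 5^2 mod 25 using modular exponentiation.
5^{2} = 25 ≡ 0 mod 25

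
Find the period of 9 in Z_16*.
Powers of 9 mod 16: 9^1≡9, 9^2≡1. ord_16(9) = 2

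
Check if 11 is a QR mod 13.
By Euler's criterion: 11^{6} ≡ 12 (mod 13). Since this equals -1 (≡ 12), 11 is not a QR.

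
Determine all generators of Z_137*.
There are φ(136) = 64 primitive roots mod 137: {3, 5, 6, 12, 13, 20, 21, 23, 24, 26, 27, 29, 31, 33, 35, 40, 42, 43, 45, 46, 47, 48, 51, 52, 53, 54, 55, 57, 58, 62, 66, 67, 70, 71, 75, 79, 80, 82, 83, 84, 85, 86, 89, 90, 91, 92, 94, 95, 97, 102, 104, 106, 108, 110, 111, 113, 114, 116, 117, 124, 125, 131, 132, 134}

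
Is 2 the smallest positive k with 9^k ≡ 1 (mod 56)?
Powers of 9 mod 56: 9^1≡9, 9^2≡25, 9^3≡1. 9^2≡25≢1, so ord ≠ 2. No, the actual order is 3.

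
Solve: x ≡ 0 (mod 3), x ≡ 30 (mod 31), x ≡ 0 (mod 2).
M = 3 × 31 × 2 = 186. M₁ = 62, y₁ ≡ 2 (mod 3). M₂ = 6, y₂ ≡ 26 (mod 31). M₃ = 93, y₃ ≡ 1 (mod 2). x = 0×62×2 + 30×6×26 + 0×93×1 ≡ 30 (mod 186)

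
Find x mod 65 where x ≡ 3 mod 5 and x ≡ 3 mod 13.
M = 5 × 13 = 65. M₁ = 13, y₁ ≡ 2 mod 5. M₂ = 5, y₂ ≡ 8 mod 13. x = 3×13×2 + 3×5×8 ≡ 3 mod 65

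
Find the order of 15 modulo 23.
Powers of 15 mod 23: 15^1≡15, 15^2≡18, 15^3≡17, 15^4≡2, 15^5≡7, 15^6≡13, 15^7≡11, 15^8≡4, 15^9≡14, 15^10≡3, 15^11≡22, 15^12≡8, 15^13≡5, 15^14≡6, 15^15≡21, 15^16≡16, 15^17≡10, 15^18≡12, 15^19≡19, 15^20≡9, 15^21≡20, 15^22≡1. ord_23(15) = 22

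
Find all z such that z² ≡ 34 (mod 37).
The square roots of 34 mod 37 are 16 and 21. Verify: 16² = 256 ≡ 34 (mod 37)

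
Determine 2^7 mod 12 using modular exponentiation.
By repeated squaring (mod 12): 2^{1}≡2, 2^{2}≡4, 2^{4}≡4. Then 2^{7} = 2^{4+2+1} ≡ 4 × 4 × 2 ≡ 8 (mod 12)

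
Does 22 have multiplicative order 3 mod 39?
Powers of 22 mod 39: 22^1≡22, 22^2≡16, 22^3≡1. First k with 22^k≡1 is k=3. Yes, ord_39(22) = 3.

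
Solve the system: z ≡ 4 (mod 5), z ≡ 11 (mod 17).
M = 5 × 17 = 85. M₁ = 17, y₁ ≡ 3 (mod 5). M₂ = 5, y₂ ≡ 7 (mod 17). z = 4×17×3 + 11×5×7 ≡ 79 (mod 85)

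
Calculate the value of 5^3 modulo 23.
5^{3} = 125 ≡ 10 (mod 23)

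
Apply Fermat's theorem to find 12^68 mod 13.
By Fermat: 12^{12} ≡ 1 mod 13. 68 = 5×12 + 8. So 12^{68} ≡ 12^{8} ≡ 1 mod 13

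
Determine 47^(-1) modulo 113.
Since 113 is prime, by Fermat 47^(-1) ≡ 47^{111} ≡ 101 mod 113. Verify: 47 × 101 = 4747 ≡ 1 mod 113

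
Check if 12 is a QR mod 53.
By Euler's criterion: 12^{26} ≡ 52 mod 53. Since this equals -1 (≡ 52), 12 is not a QR.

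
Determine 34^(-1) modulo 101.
Since 101 is prime, by Fermat 34^(-1) ≡ 34^{99} ≡ 3 mod 101. Verify: 34 × 3 = 102 ≡ 1 mod 101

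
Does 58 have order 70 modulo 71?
58^{35} ≡ 1 (mod 71) and 35 < 70, so ord_71(58) = 35 ≠ 70 and 58 is not a primitive root.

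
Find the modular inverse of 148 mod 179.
Since 179 is prime, by Fermat 148^(-1) ≡ 148^{177} ≡ 127 (mod 179). Verify: 148 × 127 = 18796 ≡ 1 (mod 179)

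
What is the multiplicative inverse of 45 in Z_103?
Since 103 is prime, by Fermat 45^(-1) ≡ 45^{101} ≡ 87 mod 103. Verify: 45 × 87 = 3915 ≡ 1 mod 103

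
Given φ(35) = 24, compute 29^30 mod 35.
By Euler: 29^{24} ≡ 1 mod 35 since gcd(29, 35) = 1. 30 = 1×24 + 6. So 29^{30} ≡ 29^{6} ≡ 1 mod 35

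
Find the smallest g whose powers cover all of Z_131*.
g = 2. Powers: [2, 4, 8, 16, 32, 64, 128, ...] generates all 130 non-zero residues.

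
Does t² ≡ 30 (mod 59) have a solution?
By Euler's criterion: 30^{29} ≡ 58 (mod 59). Since this equals -1 (≡ 58), 30 is not a QR.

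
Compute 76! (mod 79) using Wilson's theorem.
(78)! = (76)! × (77) × (78) ≡ -1 (mod 79). So (76)! ≡ -1 × [(78)(77)]^(-1) ≡ 39 (mod 79)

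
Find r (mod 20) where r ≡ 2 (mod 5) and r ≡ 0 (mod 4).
M = 5 × 4 = 20. M₁ = 4, y₁ ≡ 4 (mod 5). M₂ = 5, y₂ ≡ 1 (mod 4). r = 2×4×4 + 0×5×1 ≡ 12 (mod 20)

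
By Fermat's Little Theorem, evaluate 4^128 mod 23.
By Fermat: 4^{22} ≡ 1 mod 23. 128 = 5×22 + 18. So 4^{128} ≡ 4^{18} ≡ 8 mod 23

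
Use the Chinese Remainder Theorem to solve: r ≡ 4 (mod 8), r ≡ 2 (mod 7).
M = 8 × 7 = 56. M₁ = 7, y₁ ≡ 7 (mod 8). M₂ = 8, y₂ ≡ 1 (mod 7). r = 4×7×7 + 2×8×1 ≡ 44 (mod 56)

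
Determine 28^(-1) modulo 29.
Since 29 is prime, by Fermat 28^(-1) ≡ 28^{27} ≡ 28 mod 29. Verify: 28 × 28 = 784 ≡ 1 mod 29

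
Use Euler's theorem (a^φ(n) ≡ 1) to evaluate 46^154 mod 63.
By Euler: 46^{36} ≡ 1 mod 63 since gcd(46, 63) = 1. 154 = 4×36 + 10. So 46^{154} ≡ 46^{10} ≡ 46 mod 63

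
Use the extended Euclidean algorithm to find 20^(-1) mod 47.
Extended GCD: 20(-7) + 47(3) = 1. So 20^(-1) ≡ -7 ≡ 40 mod 47. Verify: 20 × 40 = 800 ≡ 1 mod 47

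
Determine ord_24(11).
Powers of 11 mod 24: 11^1≡11, 11^2≡1. Order = 2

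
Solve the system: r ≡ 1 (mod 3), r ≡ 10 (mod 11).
M = 3 × 11 = 33. M₁ = 11, y₁ ≡ 2 (mod 3). M₂ = 3, y₂ ≡ 4 (mod 11). r = 1×11×2 + 10×3×4 ≡ 10 (mod 33)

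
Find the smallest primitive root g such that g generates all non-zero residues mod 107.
g = 2. Powers: [2, 4, 8, 16, 32, 64, 21, 42, ...] generates all 106 non-zero residues.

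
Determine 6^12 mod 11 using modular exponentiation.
Using Fermat: 6^{10} ≡ 1 mod 11. 12 ≡ 2 mod 10. So 6^{12} ≡ 6^{2} ≡ 3 mod 11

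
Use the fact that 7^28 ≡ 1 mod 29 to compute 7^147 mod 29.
By Fermat: 7^{28} ≡ 1 mod 29. 147 ≡ 7 mod 28. So 7^{147} ≡ 7^{7} ≡ 1 mod 29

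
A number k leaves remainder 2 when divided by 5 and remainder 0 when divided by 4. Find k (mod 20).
M = 5 × 4 = 20. M₁ = 4, y₁ ≡ 4 (mod 5). M₂ = 5, y₂ ≡ 1 (mod 4). k = 2×4×4 + 0×5×1 ≡ 12 (mod 20)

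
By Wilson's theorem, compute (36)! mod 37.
By Wilson's theorem, (36)! ≡ -1 ≡ 36 mod 37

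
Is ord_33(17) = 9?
Powers of 17 mod 33: 17^1≡17, 17^2≡25, 17^3≡29, 17^4≡31, 17^5≡32, 17^6≡16, 17^7≡8, 17^8≡4, 17^9≡2, 17^10≡1. 17^9≡2≢1, so ord ≠ 9. No, the actual order is 10.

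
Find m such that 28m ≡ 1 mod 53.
Since 53 is prime, by Fermat 28^(-1) ≡ 28^{51} ≡ 36 mod 53. Verify: 28 × 36 = 1008 ≡ 1 mod 53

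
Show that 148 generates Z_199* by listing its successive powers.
148^1, 148^2, ..., 148^{198} mod 199: [148, 14, 82, 196, 153, 157, 152, 9, 138, 126, 141, 172, 183, 20, 174, 81, 48, 139, 75, 155, 55, 180, 173, 132, 34, 57, 78, 2, 97, 28, 164, 193, 107, 115, 105, 18, 77, 53, 83, 145, 167, 40, 149, 162, 96, 79, 150, 111, 110, 161, 147, 65, 68, 114, 156, 4, 194, 56, 129, 187, 15, 31, 11, 36, 154, 106, 166, 91, 135, 80, 99, 125, 192, 158, 101, 23, 21, 123, 95, 130, 136, 29, 113, 8, 189, 112, 59, 175, 30, 62, 22, 72, 109, 13, 133, 182, 71, 160, 198, 51, 185, 117, 3, 46, 42, 47, 190, 61, 73, 58, 27, 16, 179, 25, 118, 151, 60, 124, 44, 144, 19, 26, 67, 165, 142, 121, 197, 102, 171, 35, 6, 92, 84, 94, 181, 122, 146, 116, 54, 32, 159, 50, 37, 103, 120, 49, 88, 89, 38, 52, 134, 131, 85, 43, 195, 5, 143, 70, 12, 184, 168, 188, 163, 45, 93, 33, 108, 64, 119, 100, 74, 7, 41, 98, 176, 178, 76, 104, 69, 63, 170, 86, 191, 10, 87, 140, 24, 169, 137, 177, 127, 90, 186, 66, 17, 128, 39, 1]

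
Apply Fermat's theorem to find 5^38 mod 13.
By Fermat: 5^{12} ≡ 1 mod 13. 38 = 3×12 + 2. So 5^{38} ≡ 5^{2} ≡ 12 mod 13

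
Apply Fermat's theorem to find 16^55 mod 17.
By Fermat: 16^{16} ≡ 1 mod 17. 55 = 3×16 + 7. So 16^{55} ≡ 16^{7} ≡ 16 mod 17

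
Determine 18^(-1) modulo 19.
Since 19 is prime, by Fermat 18^(-1) ≡ 18^{17} ≡ 18 mod 19. Verify: 18 × 18 = 324 ≡ 1 mod 19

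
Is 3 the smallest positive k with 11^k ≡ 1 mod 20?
Powers of 11 mod 20: 11^1≡11, 11^2≡1. Already 11^2≡1, so the order is 2 < 3. No, the actual order is 2.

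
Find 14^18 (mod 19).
Using Fermat: 14^{18} ≡ 1 (mod 19). 18 ≡ 0 (mod 18). So 14^{18} ≡ 14^{0} ≡ 1 (mod 19)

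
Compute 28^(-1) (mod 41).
Since 41 is prime, by Fermat 28^(-1) ≡ 28^{39} ≡ 22 (mod 41). Verify: 28 × 22 = 616 ≡ 1 (mod 41)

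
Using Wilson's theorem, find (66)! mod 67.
By Wilson's theorem, (66)! ≡ -1 ≡ 66 (mod 67)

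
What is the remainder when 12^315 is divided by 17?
Using Fermat: 12^{16} ≡ 1 mod 17. 315 ≡ 11 mod 16. So 12^{315} ≡ 12^{11} ≡ 6 mod 17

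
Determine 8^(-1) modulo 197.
Since 197 is prime, by Fermat 8^(-1) ≡ 8^{195} ≡ 74 mod 197. Verify: 8 × 74 = 592 ≡ 1 mod 197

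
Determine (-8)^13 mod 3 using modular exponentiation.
Using Fermat: (-8)^{2} ≡ 1 mod 3. 13 ≡ 1 mod 2. So (-8)^{13} ≡ (-8)^{1} ≡ 1 mod 3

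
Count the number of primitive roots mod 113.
Number of primitive roots mod 113 = φ(p-1) = φ(112) = 48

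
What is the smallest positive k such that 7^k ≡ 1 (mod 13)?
Powers of 7 mod 13: 7^1≡7, 7^2≡10, 7^3≡5, 7^4≡9, 7^5≡11, 7^6≡12, 7^7≡6, 7^8≡3, 7^9≡8, 7^10≡4, 7^11≡2, 7^12≡1. ord_13(7) = 12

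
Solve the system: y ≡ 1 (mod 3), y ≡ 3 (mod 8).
M = 3 × 8 = 24. M₁ = 8, y₁ ≡ 2 (mod 3). M₂ = 3, y₂ ≡ 3 (mod 8). y = 1×8×2 + 3×3×3 ≡ 19 (mod 24)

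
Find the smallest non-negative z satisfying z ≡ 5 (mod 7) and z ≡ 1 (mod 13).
M = 7 × 13 = 91. M₁ = 13, y₁ ≡ 6 (mod 7). M₂ = 7, y₂ ≡ 2 (mod 13). z = 5×13×6 + 1×7×2 ≡ 40 (mod 91)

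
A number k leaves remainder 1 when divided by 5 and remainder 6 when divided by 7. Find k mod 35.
M = 5 × 7 = 35. M₁ = 7, y₁ ≡ 3 mod 5. M₂ = 5, y₂ ≡ 3 mod 7. k = 1×7×3 + 6×5×3 ≡ 6 mod 35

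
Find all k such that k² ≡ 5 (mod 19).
The square roots of 5 mod 19 are 9 and 10. Verify: 9² = 81 ≡ 5 (mod 19)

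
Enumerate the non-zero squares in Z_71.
Quadratic residues modulo 71: {1, 2, 3, 4, 5, 6, 8, 9, 10, 12, 15, 16, 18, 19, 20, 24, 25, 27, 29, 30, 32, 36, 37, 38, 40, 43, 45, 48, 49, 50, 54, 57, 58, 60, 64}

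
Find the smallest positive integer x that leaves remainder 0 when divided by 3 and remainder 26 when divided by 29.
M = 3 × 29 = 87. M₁ = 29, y₁ ≡ 2 mod 3. M₂ = 3, y₂ ≡ 10 mod 29. x = 0×29×2 + 26×3×10 ≡ 84 mod 87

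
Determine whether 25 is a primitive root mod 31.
25^{3} ≡ 1 (mod 31) and 3 < 30, so ord_31(25) = 3 ≠ 30 and 25 is not a primitive root.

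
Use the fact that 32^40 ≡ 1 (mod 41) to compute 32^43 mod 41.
By Fermat: 32^{40} ≡ 1 (mod 41). So 32^{43} = 32^{40} · 32^{3} ≡ 32^{3} ≡ 9 (mod 41)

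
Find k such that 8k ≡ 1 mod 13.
Since 13 is prime, by Fermat 8^(-1) ≡ 8^{11} ≡ 5 mod 13. Verify: 8 × 5 = 40 ≡ 1 mod 13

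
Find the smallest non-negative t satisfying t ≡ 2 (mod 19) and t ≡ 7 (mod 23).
M = 19 × 23 = 437. M₁ = 23, y₁ ≡ 5 (mod 19). M₂ = 19, y₂ ≡ 17 (mod 23). t = 2×23×5 + 7×19×17 ≡ 306 (mod 437)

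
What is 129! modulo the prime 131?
(130)! = (129)! × (130) ≡ -1 mod 131. So (129)! ≡ -1 × (130)^(-1) ≡ (-1)×(-1) = 1 mod 131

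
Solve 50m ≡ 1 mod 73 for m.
Since 73 is prime, by Fermat 50^(-1) ≡ 50^{71} ≡ 19 mod 73. Verify: 50 × 19 = 950 ≡ 1 mod 73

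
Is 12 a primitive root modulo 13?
12^{2} ≡ 1 mod 13 and 2 < 12, so ord_13(12) = 2 ≠ 12 and 12 is not a primitive root.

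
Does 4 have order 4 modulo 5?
4^{2} ≡ 1 mod 5 and 2 < 4, so ord_5(4) = 2 ≠ 4 and 4 is not a primitive root.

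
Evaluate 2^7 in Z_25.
By repeated squaring mod 25: 2^{1}≡2, 2^{2}≡4, 2^{4}≡16. Then 2^{7} = 2^{4+2+1} ≡ 16 × 4 × 2 ≡ 3 mod 25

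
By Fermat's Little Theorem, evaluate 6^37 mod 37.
By Fermat: 6^{36} ≡ 1 mod 37. So 6^{37} = 6^{36} · 6^{1} ≡ 6^{1} ≡ 6 mod 37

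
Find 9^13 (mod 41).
By repeated squaring (mod 41): 9^{1}≡9, 9^{2}≡40, 9^{4}≡1, 9^{8}≡1. Then 9^{13} = 9^{8+4+1} ≡ 1 × 1 × 9 ≡ 9 (mod 41)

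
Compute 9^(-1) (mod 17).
Since 17 is prime, by Fermat 9^(-1) ≡ 9^{15} ≡ 2 (mod 17). Verify: 9 × 2 = 18 ≡ 1 (mod 17)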